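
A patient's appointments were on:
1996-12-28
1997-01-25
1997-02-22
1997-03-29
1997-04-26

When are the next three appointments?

Every date is a Saturday; gaps 28, 28, 35, 28 days.
Each is the last Saturday of its month (at least one falls on the 29th or later, ruling out '4th Saturday').
Last Saturday of May 1997: 1997-05-31.
Last Saturday of June 1997: 1997-06-28.
Last Saturday of July 1997: 1997-07-26.

1997-05-31, 1997-06-28, 1997-07-26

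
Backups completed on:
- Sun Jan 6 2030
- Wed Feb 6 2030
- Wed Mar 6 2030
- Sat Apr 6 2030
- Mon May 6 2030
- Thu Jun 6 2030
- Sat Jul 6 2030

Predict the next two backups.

Tue Aug 6 2030, Fri Sep 6 2030

Each date is the 6th; the gaps (31, 28, 31, 30, 31, 30) track the month lengths.
The rule is the 6th of each month.
August 2030: Tue Aug 6 2030.
Next: September 2030 → Fri Sep 6 2030.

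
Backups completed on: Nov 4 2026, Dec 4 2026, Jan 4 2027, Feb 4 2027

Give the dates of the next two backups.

Each date is the 4th; the gaps (30, 31, 31) track the month lengths.
The rule is the 4th of each month.
March 2027: Mar 4 2027.
April 2027: Apr 4 2027.

Mar 4 2027, Apr 4 2027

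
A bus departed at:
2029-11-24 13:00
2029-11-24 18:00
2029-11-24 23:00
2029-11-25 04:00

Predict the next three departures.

2029-11-25 09:00, 2029-11-25 14:00, 2029-11-25 19:00

The interval is a steady 5 hours (5, 5, 5).
2029-11-25 04:00 + 5 h = 2029-11-25 09:00.
2029-11-25 09:00 + 5 h = 2029-11-25 14:00.
2029-11-25 14:00 + 5 h = 2029-11-25 19:00.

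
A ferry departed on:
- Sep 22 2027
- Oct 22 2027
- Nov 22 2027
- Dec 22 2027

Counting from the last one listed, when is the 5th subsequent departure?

May 22 2028

The day-of-month is always 22 (30, 31, 30 days between events).
So this recurs on the 22nd of each month.
Next: January 2028 → Jan 22 2028.
Next: February 2028 → Feb 22 2028.
Next: March 2028 → Mar 22 2028.
Next: April 2028 → Apr 22 2028.
May 2028: May 22 2028.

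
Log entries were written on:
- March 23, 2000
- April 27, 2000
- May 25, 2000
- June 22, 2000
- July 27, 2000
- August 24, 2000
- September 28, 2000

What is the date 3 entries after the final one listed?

These are Thursdays at 28- or 35-day spacing (35, 28, 28, 35, 28, 35).
The pattern: 4th Thursday of the month.
October 2000 — 4th Thursday is October 26, 2000.
4th Thursday of November 2000: November 23, 2000.
4th Thursday of December 2000: December 28, 2000.

December 28, 2000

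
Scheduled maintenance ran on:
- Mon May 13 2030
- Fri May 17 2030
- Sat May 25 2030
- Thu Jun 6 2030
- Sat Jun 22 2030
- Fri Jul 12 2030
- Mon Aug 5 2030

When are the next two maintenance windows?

Intervals are 4, 8, 12, 16, 20, 24 days — an arithmetic progression with common difference 4.
Next gap: 28 days. Mon Aug 5 2030 + 28 days = Mon Sep 2 2030.
Next gap: 32 days. Mon Sep 2 2030 + 32 days = Fri Oct 4 2030.

Mon Sep 2 2030, Fri Oct 4 2030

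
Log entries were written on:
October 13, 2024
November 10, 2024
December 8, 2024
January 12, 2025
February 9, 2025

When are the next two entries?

These are Sundays at 28- or 35-day spacing (28, 28, 35, 28).
The pattern: 2nd Sunday of the month.
2nd Sunday of March 2025: March 9, 2025.
2nd Sunday of April 2025: April 13, 2025.

March 9, 2025; April 13, 2025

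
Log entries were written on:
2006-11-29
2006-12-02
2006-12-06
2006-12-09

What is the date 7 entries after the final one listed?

2007-01-03

The gap pattern 3, 4, 3 repeats every 2 events.
These are the Wednesdays and Saturdays of each week.
Next Wednesday: 2006-12-13.
Next Saturday: 2006-12-16.
The following Wednesday is 2006-12-20.
The following Saturday is 2006-12-23.
Next Wednesday: 2006-12-27.
Next Saturday: 2006-12-30.
Next Wednesday: 2007-01-03.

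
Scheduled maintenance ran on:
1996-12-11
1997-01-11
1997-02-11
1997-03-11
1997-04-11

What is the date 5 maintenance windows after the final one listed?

The day-of-month is always 11 (31, 31, 28, 31 days between events).
So this recurs on the 11th of each month.
May 1997: 1997-05-11.
Next: June 1997 → 1997-06-11.
July 1997: 1997-07-11.
Next: August 1997 → 1997-08-11.
September 1997: 1997-09-11.

1997-09-11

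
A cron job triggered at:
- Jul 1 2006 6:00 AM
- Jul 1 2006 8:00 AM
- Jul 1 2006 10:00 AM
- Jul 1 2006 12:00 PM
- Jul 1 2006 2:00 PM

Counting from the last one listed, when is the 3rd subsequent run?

The interval is a steady 2 hours (2, 2, 2, 2).
Jul 1 2006 2:00 PM + 2 h = Jul 1 2006 4:00 PM.
Jul 1 2006 4:00 PM + 2 h = Jul 1 2006 6:00 PM.
Jul 1 2006 6:00 PM + 2 h = Jul 1 2006 8:00 PM.

Jul 1 2006 8:00 PM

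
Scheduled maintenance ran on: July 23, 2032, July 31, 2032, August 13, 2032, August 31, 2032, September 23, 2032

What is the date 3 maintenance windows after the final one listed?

The spacing grows by 5 each time: 8, 13, 18, 23 days.
Next gap: 28 days. September 23, 2032 + 28 days = October 21, 2032.
Next gap: 33 days. October 21, 2032 + 33 days = November 23, 2032.
Next gap: 38 days. November 23, 2032 + 38 days = December 31, 2032.

December 31, 2032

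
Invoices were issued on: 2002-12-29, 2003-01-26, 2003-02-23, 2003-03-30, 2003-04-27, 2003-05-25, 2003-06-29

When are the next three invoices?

2003-07-27, 2003-08-31, 2003-09-28

All Sundays; the gaps (28, 28, 35, 28, 28, 35) vary with month length.
This is the last Sunday of each month.
Last Sunday of July 2003: 2003-07-27.
August 2003 ends with Sunday 2003-08-31.
September 2003 ends with Sunday 2003-09-28.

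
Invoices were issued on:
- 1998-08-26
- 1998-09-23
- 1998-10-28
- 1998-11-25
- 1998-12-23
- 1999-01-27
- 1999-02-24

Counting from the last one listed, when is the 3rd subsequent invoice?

These are Wednesdays at 28- or 35-day spacing (28, 35, 28, 28, 35, 28).
The pattern: 4th Wednesday of the month.
March 1999 — 4th Wednesday is 1999-03-24.
4th Wednesday of April 1999: 1999-04-28.
May 1999 — 4th Wednesday is 1999-05-26.

1999-05-26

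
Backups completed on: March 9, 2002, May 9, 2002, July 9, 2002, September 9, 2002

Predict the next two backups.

Gaps: 61, 61, 62 days — not constant. Every event is on the 9th of the month.
Pattern: the 9th of every 2 months.
November 2002: November 9, 2002.
January 2003: January 9, 2003.

November 9, 2002; January 9, 2003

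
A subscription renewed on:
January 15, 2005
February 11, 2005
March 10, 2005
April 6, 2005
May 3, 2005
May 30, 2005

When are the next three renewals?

June 26, 2005; July 23, 2005; August 19, 2005

The spacing is 27, 27, 27, 27, 27 days — always 27 days.
May 30, 2005 + 27 days = June 26, 2005.
June 26, 2005 + 27 days = July 23, 2005.
July 23, 2005 + 27 days = August 19, 2005.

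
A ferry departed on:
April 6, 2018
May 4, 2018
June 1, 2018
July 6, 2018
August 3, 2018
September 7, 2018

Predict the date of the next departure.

All dates are Fridays, 28, 28, 35, 28, 35 days apart.
Specifically, the 1st Friday of each month.
October 2018 — 1st Friday is October 5, 2018.

October 5, 2018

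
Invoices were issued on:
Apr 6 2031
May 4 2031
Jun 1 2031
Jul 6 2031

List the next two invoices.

Gaps: 28, 28, 35 days — a mix of 28 and 35. Every date is a Sunday.
Each is the 1st Sunday of its month.
1st Sunday of August 2031: Aug 3 2031.
1st Sunday of September 2031: Sep 7 2031.

Aug 3 2031, Sep 7 2031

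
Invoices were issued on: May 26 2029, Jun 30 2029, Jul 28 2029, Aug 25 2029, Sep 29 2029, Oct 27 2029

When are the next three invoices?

All Saturdays; the gaps (35, 28, 28, 35, 28) vary with month length.
This is the last Saturday of each month.
November 2029 ends with Saturday Nov 24 2029.
December 2029 ends with Saturday Dec 29 2029.
January 2030 ends with Saturday Jan 26 2030.

Nov 24 2029, Dec 29 2029, Jan 26 2030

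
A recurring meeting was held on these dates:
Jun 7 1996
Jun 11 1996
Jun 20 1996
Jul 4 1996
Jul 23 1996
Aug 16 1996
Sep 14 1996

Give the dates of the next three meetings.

Oct 18 1996, Nov 26 1996, Jan 9 1997

Gaps: 4, 9, 14, 19, 24, 29 days — each gap is 5 larger than the previous one.
Next gap: 34 days. Sep 14 1996 + 34 days = Oct 18 1996.
Next gap: 39 days. Oct 18 1996 + 39 days = Nov 26 1996.
Next gap: 44 days. Nov 26 1996 + 44 days = Jan 9 1997.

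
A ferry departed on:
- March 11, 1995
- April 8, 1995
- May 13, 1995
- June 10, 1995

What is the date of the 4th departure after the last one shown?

All dates are Saturdays, 28, 35, 28 days apart.
Specifically, the 2nd Saturday of each month.
July 1995 — 2nd Saturday is July 8, 1995.
August 1995 — 2nd Saturday is August 12, 1995.
2nd Saturday of September 1995: September 9, 1995.
2nd Saturday of October 1995: October 14, 1995.

October 14, 1995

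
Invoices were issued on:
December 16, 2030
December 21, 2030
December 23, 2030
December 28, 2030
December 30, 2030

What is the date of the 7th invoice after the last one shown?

January 25, 2031

The gap pattern 5, 2, 5, 2 repeats every 2 events.
These are the Mondays and Saturdays of each week.
Next Saturday: January 4, 2031.
The following Monday is January 6, 2031.
Next Saturday: January 11, 2031.
The following Monday is January 13, 2031.
The following Saturday is January 18, 2031.
Next Monday: January 20, 2031.
Next Saturday: January 25, 2031.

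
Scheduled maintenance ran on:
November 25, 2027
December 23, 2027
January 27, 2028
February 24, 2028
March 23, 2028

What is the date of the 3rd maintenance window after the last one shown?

These are Thursdays at 28- or 35-day spacing (28, 35, 28, 28).
The pattern: 4th Thursday of the month.
4th Thursday of April 2028: April 27, 2028.
May 2028 — 4th Thursday is May 25, 2028.
June 2028 — 4th Thursday is June 22, 2028.

June 22, 2028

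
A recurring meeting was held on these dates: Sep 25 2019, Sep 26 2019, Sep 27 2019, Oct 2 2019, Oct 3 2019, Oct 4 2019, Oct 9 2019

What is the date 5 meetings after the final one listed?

Every event lands on a Wednesday or Thursday or Friday (gaps cycle 1, 1, 5, 1, 1, 5).
So the schedule is: every Wednesday, Thursday and Friday.
The following Thursday is Oct 10 2019.
Next Friday: Oct 11 2019.
The following Wednesday is Oct 16 2019.
Next Thursday: Oct 17 2019.
The following Friday is Oct 18 2019.

Oct 18 2019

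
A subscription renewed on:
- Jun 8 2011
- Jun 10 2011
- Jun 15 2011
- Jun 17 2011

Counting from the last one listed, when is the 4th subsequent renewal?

Jul 1 2011

The gap pattern 2, 5, 2 repeats every 2 events.
These are the Wednesdays and Fridays of each week.
The following Wednesday is Jun 22 2011.
The following Friday is Jun 24 2011.
The following Wednesday is Jun 29 2011.
Next Friday: Jul 1 2011.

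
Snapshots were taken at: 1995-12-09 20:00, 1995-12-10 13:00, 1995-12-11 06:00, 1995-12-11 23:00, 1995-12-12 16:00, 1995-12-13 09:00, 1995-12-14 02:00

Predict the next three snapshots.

Gaps: 17, 17, 17, 17, 17, 17 hours — each event is 17 hours after the previous one.
1995-12-14 02:00 + 17 h = 1995-12-14 19:00.
1995-12-14 19:00 + 17 h = 1995-12-15 12:00.
1995-12-15 12:00 + 17 h = 1995-12-16 05:00.

1995-12-14 19:00, 1995-12-15 12:00, 1995-12-16 05:00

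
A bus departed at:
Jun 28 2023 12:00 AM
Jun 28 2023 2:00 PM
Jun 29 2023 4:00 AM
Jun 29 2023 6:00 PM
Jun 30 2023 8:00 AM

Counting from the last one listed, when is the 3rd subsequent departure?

Jul 2 2023 2:00 AM

Gaps: 14, 14, 14, 14 hours — each event is 14 hours after the previous one.
Jun 30 2023 8:00 AM + 14 h = Jun 30 2023 10:00 PM.
Jun 30 2023 10:00 PM + 14 h = Jul 1 2023 12:00 PM.
Jul 1 2023 12:00 PM + 14 h = Jul 2 2023 2:00 AM.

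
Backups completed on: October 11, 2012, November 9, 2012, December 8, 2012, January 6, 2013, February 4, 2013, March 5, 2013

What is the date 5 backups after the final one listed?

Every event comes 29 days after the last (29, 29, 29, 29, 29).
March 5, 2013 + 29 days = April 3, 2013.
April 3, 2013 + 29 days = May 2, 2013.
May 2, 2013 + 29 days = May 31, 2013.
May 31, 2013 + 29 days = June 29, 2013.
June 29, 2013 + 29 days = July 28, 2013.

July 28, 2013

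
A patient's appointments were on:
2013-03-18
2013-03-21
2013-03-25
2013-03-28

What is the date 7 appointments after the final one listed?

Gaps: 3, 4, 3 days — not constant, but cyclic with period 2.
The events fall on every Monday and Thursday.
The following Monday is 2013-04-01.
Next Thursday: 2013-04-04.
Next Monday: 2013-04-08.
The following Thursday is 2013-04-11.
The following Monday is 2013-04-15.
Next Thursday: 2013-04-18.
Next Monday: 2013-04-22.

2013-04-22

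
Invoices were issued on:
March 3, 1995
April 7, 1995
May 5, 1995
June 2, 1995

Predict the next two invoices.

Gaps: 35, 28, 28 days — a mix of 28 and 35. Every date is a Friday.
Each is the 1st Friday of its month.
July 1995 — 1st Friday is July 7, 1995.
August 1995 — 1st Friday is August 4, 1995.

July 7, 1995; August 4, 1995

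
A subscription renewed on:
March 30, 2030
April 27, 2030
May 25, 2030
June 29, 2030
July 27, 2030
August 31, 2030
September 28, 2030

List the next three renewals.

October 26, 2030; November 30, 2030; December 28, 2030

Every date is a Saturday; gaps 28, 28, 35, 28, 35, 28 days.
Each is the last Saturday of its month (at least one falls on the 29th or later, ruling out '4th Saturday').
October 2030 ends with Saturday October 26, 2030.
Last Saturday of November 2030: November 30, 2030.
December 2030 ends with Saturday December 28, 2030.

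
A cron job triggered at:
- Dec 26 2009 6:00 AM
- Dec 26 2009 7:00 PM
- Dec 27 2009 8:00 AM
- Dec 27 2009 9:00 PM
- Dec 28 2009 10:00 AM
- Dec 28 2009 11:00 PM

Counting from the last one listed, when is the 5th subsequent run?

Spacing: 13, 13, 13, 13, 13 h — constant 13 h.
Dec 28 2009 11:00 PM + 13 h = Dec 29 2009 12:00 PM.
Dec 29 2009 12:00 PM + 13 h = Dec 30 2009 1:00 AM.
Dec 30 2009 1:00 AM + 13 h = Dec 30 2009 2:00 PM.
Dec 30 2009 2:00 PM + 13 h = Dec 31 2009 3:00 AM.
Dec 31 2009 3:00 AM + 13 h = Dec 31 2009 4:00 PM.

Dec 31 2009 4:00 PM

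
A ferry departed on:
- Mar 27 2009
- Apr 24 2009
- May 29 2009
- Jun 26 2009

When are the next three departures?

All Fridays; the gaps (28, 35, 28) vary with month length.
This is the last Friday of each month.
Last Friday of July 2009: Jul 31 2009.
Last Friday of August 2009: Aug 28 2009.
Last Friday of September 2009: Sep 25 2009.

Jul 31 2009, Aug 28 2009, Sep 25 2009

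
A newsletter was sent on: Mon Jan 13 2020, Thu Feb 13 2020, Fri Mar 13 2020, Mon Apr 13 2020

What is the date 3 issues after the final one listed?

The day-of-month is always 13 (31, 29, 31 days between events).
So this recurs on the 13th of each month.
May 2020: Wed May 13 2020.
June 2020: Sat Jun 13 2020.
Next: July 2020 → Mon Jul 13 2020.

Mon Jul 13 2020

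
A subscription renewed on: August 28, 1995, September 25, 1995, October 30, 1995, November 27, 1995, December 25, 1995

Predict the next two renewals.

January 29, 1996; February 26, 1996

All Mondays; the gaps (28, 35, 28, 28) vary with month length.
This is the last Monday of each month.
Last Monday of January 1996: January 29, 1996.
Last Monday of February 1996: February 26, 1996.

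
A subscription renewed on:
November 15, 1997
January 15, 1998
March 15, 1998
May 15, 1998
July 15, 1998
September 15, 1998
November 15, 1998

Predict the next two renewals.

January 15, 1999; March 15, 1999

Each date is the 15th; the gaps (61, 59, 61, 61, 62, 61) track the month lengths.
The rule is the 15th of every 2 months.
January 1999: January 15, 1999.
Next: March 1999 → March 15, 1999.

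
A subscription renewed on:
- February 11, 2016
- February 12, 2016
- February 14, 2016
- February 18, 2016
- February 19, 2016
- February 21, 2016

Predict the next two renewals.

Every event lands on a Thursday or Friday or Sunday (gaps cycle 1, 2, 4, 1, 2).
So the schedule is: every Thursday, Friday and Sunday.
Next Thursday: February 25, 2016.
Next Friday: February 26, 2016.

February 25, 2016; February 26, 2016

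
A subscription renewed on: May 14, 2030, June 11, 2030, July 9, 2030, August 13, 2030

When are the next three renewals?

September 10, 2030; October 8, 2030; November 12, 2030

Gaps: 28, 28, 35 days — a mix of 28 and 35. Every date is a Tuesday.
Each is the 2nd Tuesday of its month.
September 2030 — 2nd Tuesday is September 10, 2030.
October 2030 — 2nd Tuesday is October 8, 2030.
November 2030 — 2nd Tuesday is November 12, 2030.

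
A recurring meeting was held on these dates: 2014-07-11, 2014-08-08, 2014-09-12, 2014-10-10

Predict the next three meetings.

2014-11-14, 2014-12-12, 2015-01-09

These are Fridays at 28- or 35-day spacing (28, 35, 28).
The pattern: 2nd Friday of the month.
2nd Friday of November 2014: 2014-11-14.
2nd Friday of December 2014: 2014-12-12.
January 2015 — 2nd Friday is 2015-01-09.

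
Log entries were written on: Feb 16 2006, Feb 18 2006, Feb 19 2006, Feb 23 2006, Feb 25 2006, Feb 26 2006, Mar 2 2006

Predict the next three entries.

Gaps: 2, 1, 4, 2, 1, 4 days — not constant, but cyclic with period 3.
The events fall on every Thursday, Saturday and Sunday.
The following Saturday is Mar 4 2006.
Next Sunday: Mar 5 2006.
The following Thursday is Mar 9 2006.

Mar 4 2006, Mar 5 2006, Mar 9 2006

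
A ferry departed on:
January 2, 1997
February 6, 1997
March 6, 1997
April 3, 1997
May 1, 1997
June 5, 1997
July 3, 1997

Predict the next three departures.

August 7, 1997; September 4, 1997; October 2, 1997

Gaps: 35, 28, 28, 28, 35, 28 days — a mix of 28 and 35. Every date is a Thursday.
Each is the 1st Thursday of its month.
August 1997 — 1st Thursday is August 7, 1997.
September 1997 — 1st Thursday is September 4, 1997.
October 1997 — 1st Thursday is October 2, 1997.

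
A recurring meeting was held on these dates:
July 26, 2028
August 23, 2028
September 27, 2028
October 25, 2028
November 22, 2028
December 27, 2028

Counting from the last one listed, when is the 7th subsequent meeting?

July 25, 2029

All dates are Wednesdays, 28, 35, 28, 28, 35 days apart.
Specifically, the 4th Wednesday of each month.
January 2029 — 4th Wednesday is January 24, 2029.
February 2029 — 4th Wednesday is February 28, 2029.
March 2029 — 4th Wednesday is March 28, 2029.
April 2029 — 4th Wednesday is April 25, 2029.
May 2029 — 4th Wednesday is May 23, 2029.
4th Wednesday of June 2029: June 27, 2029.
July 2029 — 4th Wednesday is July 25, 2029.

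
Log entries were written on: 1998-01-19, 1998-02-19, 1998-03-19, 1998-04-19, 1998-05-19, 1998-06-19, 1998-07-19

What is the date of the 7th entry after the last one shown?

Each date is the 19th; the gaps (31, 28, 31, 30, 31, 30) track the month lengths.
The rule is the 19th of each month.
Next: August 1998 → 1998-08-19.
September 1998: 1998-09-19.
October 1998: 1998-10-19.
Next: November 1998 → 1998-11-19.
Next: December 1998 → 1998-12-19.
Next: January 1999 → 1999-01-19.
Next: February 1999 → 1999-02-19.

1999-02-19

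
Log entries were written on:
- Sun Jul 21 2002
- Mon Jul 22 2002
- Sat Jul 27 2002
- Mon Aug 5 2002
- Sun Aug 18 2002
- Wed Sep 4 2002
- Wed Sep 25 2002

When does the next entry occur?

Sun Oct 20 2002

Gaps: 1, 5, 9, 13, 17, 21 days — each gap is 4 larger than the previous one.
Next gap: 25 days. Wed Sep 25 2002 + 25 days = Sun Oct 20 2002.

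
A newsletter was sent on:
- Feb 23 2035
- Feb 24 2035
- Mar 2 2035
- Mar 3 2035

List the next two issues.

Gaps: 1, 6, 1 days — not constant, but cyclic with period 2.
The events fall on every Friday and Saturday.
The following Friday is Mar 9 2035.
Next Saturday: Mar 10 2035.

Mar 9 2035, Mar 10 2035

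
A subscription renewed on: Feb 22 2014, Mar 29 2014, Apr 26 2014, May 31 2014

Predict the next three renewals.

These are Saturdays with 35, 28, 35-day gaps.
Each is the final Saturday of its month — Mar 29 2014 is past the 28th, so '4th Saturday' doesn't fit.
Last Saturday of June 2014: Jun 28 2014.
Last Saturday of July 2014: Jul 26 2014.
Last Saturday of August 2014: Aug 30 2014.

Jun 28 2014, Jul 26 2014, Aug 30 2014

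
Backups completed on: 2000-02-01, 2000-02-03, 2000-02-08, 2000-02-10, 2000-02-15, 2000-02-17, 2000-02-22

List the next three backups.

2000-02-24, 2000-02-29, 2000-03-02

The gap pattern 2, 5, 2, 5, 2, 5 repeats every 2 events.
These are the Tuesdays and Thursdays of each week.
The following Thursday is 2000-02-24.
The following Tuesday is 2000-02-29.
The following Thursday is 2000-03-02.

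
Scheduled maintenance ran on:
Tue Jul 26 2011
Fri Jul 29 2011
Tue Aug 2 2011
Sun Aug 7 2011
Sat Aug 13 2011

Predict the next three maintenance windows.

Intervals are 3, 4, 5, 6 days — an arithmetic progression with common difference 1.
Next gap: 7 days. Sat Aug 13 2011 + 7 days = Sat Aug 20 2011.
Next gap: 8 days. Sat Aug 20 2011 + 8 days = Sun Aug 28 2011.
Next gap: 9 days. Sun Aug 28 2011 + 9 days = Tue Sep 6 2011.

Sat Aug 20 2011, Sun Aug 28 2011, Tue Sep 6 2011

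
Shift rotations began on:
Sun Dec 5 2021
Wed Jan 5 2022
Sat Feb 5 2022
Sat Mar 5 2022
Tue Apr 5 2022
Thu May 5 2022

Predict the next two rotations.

The day-of-month is always 5 (31, 31, 28, 31, 30 days between events).
So this recurs on the 5th of each month.
June 2022: Sun Jun 5 2022.
Next: July 2022 → Tue Jul 5 2022.

Sun Jun 5 2022, Tue Jul 5 2022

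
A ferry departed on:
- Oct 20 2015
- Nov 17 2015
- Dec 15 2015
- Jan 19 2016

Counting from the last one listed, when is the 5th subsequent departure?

These are Tuesdays at 28- or 35-day spacing (28, 28, 35).
The pattern: 3rd Tuesday of the month.
February 2016 — 3rd Tuesday is Feb 16 2016.
3rd Tuesday of March 2016: Mar 15 2016.
April 2016 — 3rd Tuesday is Apr 19 2016.
May 2016 — 3rd Tuesday is May 17 2016.
3rd Tuesday of June 2016: Jun 21 2016.

Jun 21 2016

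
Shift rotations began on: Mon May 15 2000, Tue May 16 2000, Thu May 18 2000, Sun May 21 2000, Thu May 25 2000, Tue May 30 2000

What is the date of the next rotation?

Mon Jun 5 2000

Intervals are 1, 2, 3, 4, 5 days — an arithmetic progression with common difference 1.
Next gap: 6 days. Tue May 30 2000 + 6 days = Mon Jun 5 2000.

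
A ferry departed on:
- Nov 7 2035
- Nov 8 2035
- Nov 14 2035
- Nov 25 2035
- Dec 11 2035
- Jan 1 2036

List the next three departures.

Jan 27 2036, Feb 27 2036, Apr 3 2036

The spacing grows by 5 each time: 1, 6, 11, 16, 21 days.
Next gap: 26 days. Jan 1 2036 + 26 days = Jan 27 2036.
Next gap: 31 days. Jan 27 2036 + 31 days = Feb 27 2036.
Next gap: 36 days. Feb 27 2036 + 36 days = Apr 3 2036.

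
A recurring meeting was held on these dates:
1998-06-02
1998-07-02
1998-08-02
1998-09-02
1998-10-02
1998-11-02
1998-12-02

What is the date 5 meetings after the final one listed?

1999-05-02

The day-of-month is always 2 (30, 31, 31, 30, 31, 30 days between events).
So this recurs on the 2nd of each month.
January 1999: 1999-01-02.
February 1999: 1999-02-02.
Next: March 1999 → 1999-03-02.
Next: April 1999 → 1999-04-02.
Next: May 1999 → 1999-05-02.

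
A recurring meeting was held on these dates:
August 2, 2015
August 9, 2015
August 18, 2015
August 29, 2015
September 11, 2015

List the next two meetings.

Gaps: 7, 9, 11, 13 days — each gap is 2 larger than the previous one.
Next gap: 15 days. September 11, 2015 + 15 days = September 26, 2015.
Next gap: 17 days. September 26, 2015 + 17 days = October 13, 2015.

September 26, 2015; October 13, 2015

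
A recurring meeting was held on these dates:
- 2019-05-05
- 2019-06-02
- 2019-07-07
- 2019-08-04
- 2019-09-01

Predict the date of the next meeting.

These are Sundays at 28- or 35-day spacing (28, 35, 28, 28).
The pattern: 1st Sunday of the month.
October 2019 — 1st Sunday is 2019-10-06.

2019-10-06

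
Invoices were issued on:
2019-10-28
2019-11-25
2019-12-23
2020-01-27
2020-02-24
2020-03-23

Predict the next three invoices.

Gaps: 28, 28, 35, 28, 28 days — a mix of 28 and 35. Every date is a Monday.
Each is the 4th Monday of its month.
April 2020 — 4th Monday is 2020-04-27.
May 2020 — 4th Monday is 2020-05-25.
4th Monday of June 2020: 2020-06-22.

2020-04-27, 2020-05-25, 2020-06-22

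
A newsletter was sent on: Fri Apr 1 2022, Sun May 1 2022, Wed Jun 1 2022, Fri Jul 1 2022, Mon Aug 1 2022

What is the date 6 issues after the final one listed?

Wed Feb 1 2023

The day-of-month is always 1 (30, 31, 30, 31 days between events).
So this recurs on the 1st of each month.
September 2022: Thu Sep 1 2022.
October 2022: Sat Oct 1 2022.
Next: November 2022 → Tue Nov 1 2022.
Next: December 2022 → Thu Dec 1 2022.
January 2023: Sun Jan 1 2023.
February 2023: Wed Feb 1 2023.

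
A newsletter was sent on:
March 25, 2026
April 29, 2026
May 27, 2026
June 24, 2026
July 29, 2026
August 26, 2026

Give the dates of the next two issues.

September 30, 2026; October 28, 2026

These are Wednesdays with 35, 28, 28, 35, 28-day gaps.
Each is the final Wednesday of its month — April 29, 2026 is past the 28th, so '4th Wednesday' doesn't fit.
September 2026 ends with Wednesday September 30, 2026.
Last Wednesday of October 2026: October 28, 2026.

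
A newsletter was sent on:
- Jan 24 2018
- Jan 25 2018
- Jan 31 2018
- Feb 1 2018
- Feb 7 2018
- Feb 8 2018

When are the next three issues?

Every event lands on a Wednesday or Thursday (gaps cycle 1, 6, 1, 6, 1).
So the schedule is: every Wednesday and Thursday.
The following Wednesday is Feb 14 2018.
Next Thursday: Feb 15 2018.
Next Wednesday: Feb 21 2018.

Feb 14 2018, Feb 15 2018, Feb 21 2018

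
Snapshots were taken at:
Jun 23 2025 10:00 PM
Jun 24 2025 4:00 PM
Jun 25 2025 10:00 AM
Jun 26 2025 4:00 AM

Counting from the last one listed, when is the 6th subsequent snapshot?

The interval is a steady 18 hours (18, 18, 18).
Jun 26 2025 4:00 AM + 18 h = Jun 26 2025 10:00 PM.
Jun 26 2025 10:00 PM + 18 h = Jun 27 2025 4:00 PM.
Jun 27 2025 4:00 PM + 18 h = Jun 28 2025 10:00 AM.
Jun 28 2025 10:00 AM + 18 h = Jun 29 2025 4:00 AM.
Jun 29 2025 4:00 AM + 18 h = Jun 29 2025 10:00 PM.
Jun 29 2025 10:00 PM + 18 h = Jun 30 2025 4:00 PM.

Jun 30 2025 4:00 PM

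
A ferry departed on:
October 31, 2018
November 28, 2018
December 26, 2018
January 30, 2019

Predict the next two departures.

These are Wednesdays with 28, 28, 35-day gaps.
Each is the final Wednesday of its month — October 31, 2018 is past the 28th, so '4th Wednesday' doesn't fit.
Last Wednesday of February 2019: February 27, 2019.
March 2019 ends with Wednesday March 27, 2019.

February 27, 2019; March 27, 2019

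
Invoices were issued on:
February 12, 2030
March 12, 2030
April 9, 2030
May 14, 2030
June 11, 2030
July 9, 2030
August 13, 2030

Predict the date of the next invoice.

Gaps: 28, 28, 35, 28, 28, 35 days — a mix of 28 and 35. Every date is a Tuesday.
Each is the 2nd Tuesday of its month.
2nd Tuesday of September 2030: September 10, 2030.

September 10, 2030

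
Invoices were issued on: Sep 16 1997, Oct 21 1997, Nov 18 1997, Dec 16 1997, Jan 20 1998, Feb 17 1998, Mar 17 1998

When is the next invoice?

Apr 21 1998

All dates are Tuesdays, 35, 28, 28, 35, 28, 28 days apart.
Specifically, the 3rd Tuesday of each month.
3rd Tuesday of April 1998: Apr 21 1998.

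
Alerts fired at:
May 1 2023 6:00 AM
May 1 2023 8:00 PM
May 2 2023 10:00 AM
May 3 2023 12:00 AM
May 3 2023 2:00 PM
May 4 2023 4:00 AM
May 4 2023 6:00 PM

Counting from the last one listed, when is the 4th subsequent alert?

Gaps: 14, 14, 14, 14, 14, 14 hours — each event is 14 hours after the previous one.
May 4 2023 6:00 PM + 14 h = May 5 2023 8:00 AM.
May 5 2023 8:00 AM + 14 h = May 5 2023 10:00 PM.
May 5 2023 10:00 PM + 14 h = May 6 2023 12:00 PM.
May 6 2023 12:00 PM + 14 h = May 7 2023 2:00 AM.

May 7 2023 2:00 AM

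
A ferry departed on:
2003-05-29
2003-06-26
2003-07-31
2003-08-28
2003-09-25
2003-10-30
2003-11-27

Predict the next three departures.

2003-12-25, 2004-01-29, 2004-02-26

All Thursdays; the gaps (28, 35, 28, 28, 35, 28) vary with month length.
This is the last Thursday of each month.
Last Thursday of December 2003: 2003-12-25.
Last Thursday of January 2004: 2004-01-29.
February 2004 ends with Thursday 2004-02-26.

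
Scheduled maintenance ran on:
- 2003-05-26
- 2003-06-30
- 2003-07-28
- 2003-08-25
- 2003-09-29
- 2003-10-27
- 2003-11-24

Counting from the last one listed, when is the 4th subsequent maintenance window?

2004-03-29

All Mondays; the gaps (35, 28, 28, 35, 28, 28) vary with month length.
This is the last Monday of each month.
December 2003 ends with Monday 2003-12-29.
Last Monday of January 2004: 2004-01-26.
Last Monday of February 2004: 2004-02-23.
Last Monday of March 2004: 2004-03-29.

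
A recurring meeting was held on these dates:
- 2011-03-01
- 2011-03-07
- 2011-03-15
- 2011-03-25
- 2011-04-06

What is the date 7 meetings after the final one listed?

Intervals are 6, 8, 10, 12 days — an arithmetic progression with common difference 2.
Next gap: 14 days. 2011-04-06 + 14 days = 2011-04-20.
Next gap: 16 days. 2011-04-20 + 16 days = 2011-05-06.
Next gap: 18 days. 2011-05-06 + 18 days = 2011-05-24.
Next gap: 20 days. 2011-05-24 + 20 days = 2011-06-13.
Next gap: 22 days. 2011-06-13 + 22 days = 2011-07-05.
Next gap: 24 days. 2011-07-05 + 24 days = 2011-07-29.
Next gap: 26 days. 2011-07-29 + 26 days = 2011-08-24.

2011-08-24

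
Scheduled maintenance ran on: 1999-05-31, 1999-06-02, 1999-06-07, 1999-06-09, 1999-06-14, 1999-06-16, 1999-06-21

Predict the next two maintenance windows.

Every event lands on a Monday or Wednesday (gaps cycle 2, 5, 2, 5, 2, 5).
So the schedule is: every Monday and Wednesday.
The following Wednesday is 1999-06-23.
Next Monday: 1999-06-28.

1999-06-23, 1999-06-28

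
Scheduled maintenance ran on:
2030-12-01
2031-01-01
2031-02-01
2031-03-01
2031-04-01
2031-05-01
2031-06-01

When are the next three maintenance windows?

2031-07-01, 2031-08-01, 2031-09-01

The day-of-month is always 1 (31, 31, 28, 31, 30, 31 days between events).
So this recurs on the 1st of each month.
Next: July 2031 → 2031-07-01.
August 2031: 2031-08-01.
Next: September 2031 → 2031-09-01.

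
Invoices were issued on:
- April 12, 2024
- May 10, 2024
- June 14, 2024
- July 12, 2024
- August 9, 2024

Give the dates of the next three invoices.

These are Fridays at 28- or 35-day spacing (28, 35, 28, 28).
The pattern: 2nd Friday of the month.
September 2024 — 2nd Friday is September 13, 2024.
October 2024 — 2nd Friday is October 11, 2024.
November 2024 — 2nd Friday is November 8, 2024.

September 13, 2024; October 11, 2024; November 8, 2024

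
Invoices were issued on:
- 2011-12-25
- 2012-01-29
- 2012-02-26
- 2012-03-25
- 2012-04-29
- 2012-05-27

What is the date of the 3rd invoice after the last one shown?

2012-08-26

These are Sundays with 35, 28, 28, 35, 28-day gaps.
Each is the final Sunday of its month — 2012-01-29 is past the 28th, so '4th Sunday' doesn't fit.
June 2012 ends with Sunday 2012-06-24.
Last Sunday of July 2012: 2012-07-29.
Last Sunday of August 2012: 2012-08-26.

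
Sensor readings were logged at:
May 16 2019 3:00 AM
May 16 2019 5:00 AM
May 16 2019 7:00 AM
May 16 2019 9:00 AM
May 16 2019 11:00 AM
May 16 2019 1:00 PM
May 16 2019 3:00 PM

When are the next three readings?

The interval is a steady 2 hours (2, 2, 2, 2, 2, 2).
May 16 2019 3:00 PM + 2 h = May 16 2019 5:00 PM.
May 16 2019 5:00 PM + 2 h = May 16 2019 7:00 PM.
May 16 2019 7:00 PM + 2 h = May 16 2019 9:00 PM.

May 16 2019 5:00 PM, May 16 2019 7:00 PM, May 16 2019 9:00 PM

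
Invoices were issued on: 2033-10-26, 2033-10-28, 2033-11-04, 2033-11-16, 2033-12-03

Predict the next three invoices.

Gaps: 2, 7, 12, 17 days — each gap is 5 larger than the previous one.
Next gap: 22 days. 2033-12-03 + 22 days = 2033-12-25.
Next gap: 27 days. 2033-12-25 + 27 days = 2034-01-21.
Next gap: 32 days. 2034-01-21 + 32 days = 2034-02-22.

2033-12-25, 2034-01-21, 2034-02-22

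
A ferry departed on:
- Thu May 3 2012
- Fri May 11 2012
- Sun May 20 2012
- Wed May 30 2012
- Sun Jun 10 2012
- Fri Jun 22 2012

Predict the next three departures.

Thu Jul 5 2012, Thu Jul 19 2012, Fri Aug 3 2012

The spacing grows by 1 each time: 8, 9, 10, 11, 12 days.
Next gap: 13 days. Fri Jun 22 2012 + 13 days = Thu Jul 5 2012.
Next gap: 14 days. Thu Jul 5 2012 + 14 days = Thu Jul 19 2012.
Next gap: 15 days. Thu Jul 19 2012 + 15 days = Fri Aug 3 2012.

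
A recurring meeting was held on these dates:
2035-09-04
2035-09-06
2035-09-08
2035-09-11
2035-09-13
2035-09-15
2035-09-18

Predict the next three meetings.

2035-09-20, 2035-09-22, 2035-09-25

Gaps: 2, 2, 3, 2, 2, 3 days — not constant, but cyclic with period 3.
The events fall on every Tuesday, Thursday and Saturday.
Next Thursday: 2035-09-20.
The following Saturday is 2035-09-22.
The following Tuesday is 2035-09-25.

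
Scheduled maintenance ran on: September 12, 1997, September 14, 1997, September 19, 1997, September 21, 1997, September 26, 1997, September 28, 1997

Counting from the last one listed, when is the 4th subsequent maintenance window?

October 12, 1997

The gap pattern 2, 5, 2, 5, 2 repeats every 2 events.
These are the Fridays and Sundays of each week.
The following Friday is October 3, 1997.
Next Sunday: October 5, 1997.
The following Friday is October 10, 1997.
Next Sunday: October 12, 1997.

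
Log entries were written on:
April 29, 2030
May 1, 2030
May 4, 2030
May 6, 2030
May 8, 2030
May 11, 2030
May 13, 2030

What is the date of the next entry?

May 15, 2030

Every event lands on a Monday or Wednesday or Saturday (gaps cycle 2, 3, 2, 2, 3, 2).
So the schedule is: every Monday, Wednesday and Saturday.
Next Wednesday: May 15, 2030.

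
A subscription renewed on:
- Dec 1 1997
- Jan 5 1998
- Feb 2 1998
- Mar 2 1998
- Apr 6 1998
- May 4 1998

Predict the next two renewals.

Jun 1 1998, Jul 6 1998

These are Mondays at 28- or 35-day spacing (35, 28, 28, 35, 28).
The pattern: 1st Monday of the month.
June 1998 — 1st Monday is Jun 1 1998.
1st Monday of July 1998: Jul 6 1998.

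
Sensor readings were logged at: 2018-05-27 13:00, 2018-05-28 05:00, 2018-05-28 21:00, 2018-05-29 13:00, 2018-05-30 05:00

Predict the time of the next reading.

Gaps: 16, 16, 16, 16 hours — each event is 16 hours after the previous one.
2018-05-30 05:00 + 16 h = 2018-05-30 21:00.

2018-05-30 21:00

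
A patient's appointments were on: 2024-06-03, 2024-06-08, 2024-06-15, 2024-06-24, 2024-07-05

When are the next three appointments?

2024-07-18, 2024-08-02, 2024-08-19

Gaps: 5, 7, 9, 11 days — each gap is 2 larger than the previous one.
Next gap: 13 days. 2024-07-05 + 13 days = 2024-07-18.
Next gap: 15 days. 2024-07-18 + 15 days = 2024-08-02.
Next gap: 17 days. 2024-08-02 + 17 days = 2024-08-19.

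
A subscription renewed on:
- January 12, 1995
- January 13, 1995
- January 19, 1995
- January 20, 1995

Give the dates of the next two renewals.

The gap pattern 1, 6, 1 repeats every 2 events.
These are the Thursdays and Fridays of each week.
Next Thursday: January 26, 1995.
Next Friday: January 27, 1995.

January 26, 1995; January 27, 1995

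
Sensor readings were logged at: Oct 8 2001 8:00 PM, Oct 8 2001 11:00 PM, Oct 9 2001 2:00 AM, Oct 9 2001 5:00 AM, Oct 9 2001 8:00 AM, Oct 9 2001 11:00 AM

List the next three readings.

Oct 9 2001 2:00 PM, Oct 9 2001 5:00 PM, Oct 9 2001 8:00 PM

Gaps: 3, 3, 3, 3, 3 hours — each event is 3 hours after the previous one.
Oct 9 2001 11:00 AM + 3 h = Oct 9 2001 2:00 PM.
Oct 9 2001 2:00 PM + 3 h = Oct 9 2001 5:00 PM.
Oct 9 2001 5:00 PM + 3 h = Oct 9 2001 8:00 PM.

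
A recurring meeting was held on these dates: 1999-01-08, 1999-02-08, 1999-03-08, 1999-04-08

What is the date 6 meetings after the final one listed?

Gaps: 31, 28, 31 days — not constant. Every event is on the 8th of the month.
Pattern: the 8th of each month.
May 1999: 1999-05-08.
June 1999: 1999-06-08.
Next: July 1999 → 1999-07-08.
Next: August 1999 → 1999-08-08.
September 1999: 1999-09-08.
October 1999: 1999-10-08.

1999-10-08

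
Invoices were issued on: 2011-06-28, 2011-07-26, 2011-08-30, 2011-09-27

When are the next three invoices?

2011-10-25, 2011-11-29, 2011-12-27

These are Tuesdays with 28, 35, 28-day gaps.
Each is the final Tuesday of its month — 2011-08-30 is past the 28th, so '4th Tuesday' doesn't fit.
October 2011 ends with Tuesday 2011-10-25.
November 2011 ends with Tuesday 2011-11-29.
Last Tuesday of December 2011: 2011-12-27.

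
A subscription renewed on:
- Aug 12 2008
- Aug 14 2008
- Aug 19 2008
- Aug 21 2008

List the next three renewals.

Aug 26 2008, Aug 28 2008, Sep 2 2008

Every event lands on a Tuesday or Thursday (gaps cycle 2, 5, 2).
So the schedule is: every Tuesday and Thursday.
Next Tuesday: Aug 26 2008.
The following Thursday is Aug 28 2008.
The following Tuesday is Sep 2 2008.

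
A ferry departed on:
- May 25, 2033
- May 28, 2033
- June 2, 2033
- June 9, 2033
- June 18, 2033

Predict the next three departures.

Gaps: 3, 5, 7, 9 days — each gap is 2 larger than the previous one.
Next gap: 11 days. June 18, 2033 + 11 days = June 29, 2033.
Next gap: 13 days. June 29, 2033 + 13 days = July 12, 2033.
Next gap: 15 days. July 12, 2033 + 15 days = July 27, 2033.

June 29, 2033; July 12, 2033; July 27, 2033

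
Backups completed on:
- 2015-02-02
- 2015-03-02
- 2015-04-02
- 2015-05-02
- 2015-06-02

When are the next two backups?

2015-07-02, 2015-08-02

Each date is the 2nd; the gaps (28, 31, 30, 31) track the month lengths.
The rule is the 2nd of each month.
Next: July 2015 → 2015-07-02.
August 2015: 2015-08-02.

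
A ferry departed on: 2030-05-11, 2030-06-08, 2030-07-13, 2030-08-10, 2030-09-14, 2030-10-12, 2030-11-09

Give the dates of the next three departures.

Gaps: 28, 35, 28, 35, 28, 28 days — a mix of 28 and 35. Every date is a Saturday.
Each is the 2nd Saturday of its month.
December 2030 — 2nd Saturday is 2030-12-14.
2nd Saturday of January 2031: 2031-01-11.
February 2031 — 2nd Saturday is 2031-02-08.

2030-12-14, 2031-01-11, 2031-02-08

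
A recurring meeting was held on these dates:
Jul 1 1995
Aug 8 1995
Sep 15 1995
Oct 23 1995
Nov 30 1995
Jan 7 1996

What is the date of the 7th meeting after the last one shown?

Every event comes 38 days after the last (38, 38, 38, 38, 38).
Jan 7 1996 + 38 days = Feb 14 1996.
Feb 14 1996 + 38 days = Mar 23 1996.
Mar 23 1996 + 38 days = Apr 30 1996.
Apr 30 1996 + 38 days = Jun 7 1996.
Jun 7 1996 + 38 days = Jul 15 1996.
Jul 15 1996 + 38 days = Aug 22 1996.
Aug 22 1996 + 38 days = Sep 29 1996.

Sep 29 1996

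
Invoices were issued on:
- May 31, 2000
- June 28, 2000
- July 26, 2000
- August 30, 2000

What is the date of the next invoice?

September 27, 2000

These are Wednesdays with 28, 28, 35-day gaps.
Each is the final Wednesday of its month — May 31, 2000 is past the 28th, so '4th Wednesday' doesn't fit.
September 2000 ends with Wednesday September 27, 2000.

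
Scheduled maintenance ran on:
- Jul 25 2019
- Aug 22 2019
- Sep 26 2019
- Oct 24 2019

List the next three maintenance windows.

Nov 28 2019, Dec 26 2019, Jan 23 2020

All dates are Thursdays, 28, 35, 28 days apart.
Specifically, the 4th Thursday of each month.
November 2019 — 4th Thursday is Nov 28 2019.
4th Thursday of December 2019: Dec 26 2019.
4th Thursday of January 2020: Jan 23 2020.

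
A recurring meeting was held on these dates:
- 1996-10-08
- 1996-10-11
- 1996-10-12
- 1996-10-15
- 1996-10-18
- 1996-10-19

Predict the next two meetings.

Gaps: 3, 1, 3, 3, 1 days — not constant, but cyclic with period 3.
The events fall on every Tuesday, Friday and Saturday.
The following Tuesday is 1996-10-22.
Next Friday: 1996-10-25.

1996-10-22, 1996-10-25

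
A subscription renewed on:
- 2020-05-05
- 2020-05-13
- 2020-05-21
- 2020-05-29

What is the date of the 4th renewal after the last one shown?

The spacing is 8, 8, 8 days — always 8 days.
2020-05-29 + 8 days = 2020-06-06.
2020-06-06 + 8 days = 2020-06-14.
2020-06-14 + 8 days = 2020-06-22.
2020-06-22 + 8 days = 2020-06-30.

2020-06-30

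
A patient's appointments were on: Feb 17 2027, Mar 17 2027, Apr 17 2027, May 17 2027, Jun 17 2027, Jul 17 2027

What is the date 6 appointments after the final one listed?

The day-of-month is always 17 (28, 31, 30, 31, 30 days between events).
So this recurs on the 17th of each month.
August 2027: Aug 17 2027.
Next: September 2027 → Sep 17 2027.
October 2027: Oct 17 2027.
November 2027: Nov 17 2027.
Next: December 2027 → Dec 17 2027.
January 2028: Jan 17 2028.

Jan 17 2028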